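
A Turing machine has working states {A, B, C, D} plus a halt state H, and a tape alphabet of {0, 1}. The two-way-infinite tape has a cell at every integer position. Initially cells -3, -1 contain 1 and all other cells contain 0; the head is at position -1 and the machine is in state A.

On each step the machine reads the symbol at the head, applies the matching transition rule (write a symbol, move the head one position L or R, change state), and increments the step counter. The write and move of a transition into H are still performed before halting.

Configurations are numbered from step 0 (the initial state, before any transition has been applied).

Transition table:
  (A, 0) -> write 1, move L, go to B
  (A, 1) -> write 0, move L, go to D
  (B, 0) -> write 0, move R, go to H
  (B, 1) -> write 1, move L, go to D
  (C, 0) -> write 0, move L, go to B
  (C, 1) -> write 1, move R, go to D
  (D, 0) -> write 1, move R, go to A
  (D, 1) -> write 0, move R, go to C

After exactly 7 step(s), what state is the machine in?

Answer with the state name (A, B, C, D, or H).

Answer: C

Derivation:
Step 1: in state A at pos -1, read 1 -> (A,1)->write 0,move L,goto D. Now: state=D, head=-2, tape[-4..0]=01000 (head:   ^)
Step 2: in state D at pos -2, read 0 -> (D,0)->write 1,move R,goto A. Now: state=A, head=-1, tape[-4..0]=01100 (head:    ^)
Step 3: in state A at pos -1, read 0 -> (A,0)->write 1,move L,goto B. Now: state=B, head=-2, tape[-4..0]=01110 (head:   ^)
Step 4: in state B at pos -2, read 1 -> (B,1)->write 1,move L,goto D. Now: state=D, head=-3, tape[-4..0]=01110 (head:  ^)
Step 5: in state D at pos -3, read 1 -> (D,1)->write 0,move R,goto C. Now: state=C, head=-2, tape[-4..0]=00110 (head:   ^)
Step 6: in state C at pos -2, read 1 -> (C,1)->write 1,move R,goto D. Now: state=D, head=-1, tape[-4..0]=00110 (head:    ^)
Step 7: in state D at pos -1, read 1 -> (D,1)->write 0,move R,goto C. Now: state=C, head=0, tape[-4..1]=001000 (head:     ^)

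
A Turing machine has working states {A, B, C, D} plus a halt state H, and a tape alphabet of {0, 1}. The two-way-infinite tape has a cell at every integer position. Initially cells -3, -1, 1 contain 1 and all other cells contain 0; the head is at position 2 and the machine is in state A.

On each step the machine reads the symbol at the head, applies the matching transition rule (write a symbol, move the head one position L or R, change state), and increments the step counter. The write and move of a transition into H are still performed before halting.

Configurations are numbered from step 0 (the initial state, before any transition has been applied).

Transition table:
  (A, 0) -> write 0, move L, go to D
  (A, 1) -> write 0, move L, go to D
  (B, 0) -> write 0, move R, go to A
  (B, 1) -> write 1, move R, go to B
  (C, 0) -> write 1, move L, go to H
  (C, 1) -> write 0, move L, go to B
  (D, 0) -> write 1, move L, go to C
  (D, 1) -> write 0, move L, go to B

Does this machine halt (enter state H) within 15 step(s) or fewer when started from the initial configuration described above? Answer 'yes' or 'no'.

Step 1: in state A at pos 2, read 0 -> (A,0)->write 0,move L,goto D. Now: state=D, head=1, tape[-4..3]=01010100 (head:      ^)
Step 2: in state D at pos 1, read 1 -> (D,1)->write 0,move L,goto B. Now: state=B, head=0, tape[-4..3]=01010000 (head:     ^)
Step 3: in state B at pos 0, read 0 -> (B,0)->write 0,move R,goto A. Now: state=A, head=1, tape[-4..3]=01010000 (head:      ^)
Step 4: in state A at pos 1, read 0 -> (A,0)->write 0,move L,goto D. Now: state=D, head=0, tape[-4..3]=01010000 (head:     ^)
Step 5: in state D at pos 0, read 0 -> (D,0)->write 1,move L,goto C. Now: state=C, head=-1, tape[-4..3]=01011000 (head:    ^)
Step 6: in state C at pos -1, read 1 -> (C,1)->write 0,move L,goto B. Now: state=B, head=-2, tape[-4..3]=01001000 (head:   ^)
Step 7: in state B at pos -2, read 0 -> (B,0)->write 0,move R,goto A. Now: state=A, head=-1, tape[-4..3]=01001000 (head:    ^)
Step 8: in state A at pos -1, read 0 -> (A,0)->write 0,move L,goto D. Now: state=D, head=-2, tape[-4..3]=01001000 (head:   ^)
Step 9: in state D at pos -2, read 0 -> (D,0)->write 1,move L,goto C. Now: state=C, head=-3, tape[-4..3]=01101000 (head:  ^)
Step 10: in state C at pos -3, read 1 -> (C,1)->write 0,move L,goto B. Now: state=B, head=-4, tape[-5..3]=000101000 (head:  ^)
Step 11: in state B at pos -4, read 0 -> (B,0)->write 0,move R,goto A. Now: state=A, head=-3, tape[-5..3]=000101000 (head:   ^)
Step 12: in state A at pos -3, read 0 -> (A,0)->write 0,move L,goto D. Now: state=D, head=-4, tape[-5..3]=000101000 (head:  ^)
Step 13: in state D at pos -4, read 0 -> (D,0)->write 1,move L,goto C. Now: state=C, head=-5, tape[-6..3]=0010101000 (head:  ^)
Step 14: in state C at pos -5, read 0 -> (C,0)->write 1,move L,goto H. Now: state=H, head=-6, tape[-7..3]=00110101000 (head:  ^)
State H reached at step 14; 14 <= 15 -> yes

Answer: yes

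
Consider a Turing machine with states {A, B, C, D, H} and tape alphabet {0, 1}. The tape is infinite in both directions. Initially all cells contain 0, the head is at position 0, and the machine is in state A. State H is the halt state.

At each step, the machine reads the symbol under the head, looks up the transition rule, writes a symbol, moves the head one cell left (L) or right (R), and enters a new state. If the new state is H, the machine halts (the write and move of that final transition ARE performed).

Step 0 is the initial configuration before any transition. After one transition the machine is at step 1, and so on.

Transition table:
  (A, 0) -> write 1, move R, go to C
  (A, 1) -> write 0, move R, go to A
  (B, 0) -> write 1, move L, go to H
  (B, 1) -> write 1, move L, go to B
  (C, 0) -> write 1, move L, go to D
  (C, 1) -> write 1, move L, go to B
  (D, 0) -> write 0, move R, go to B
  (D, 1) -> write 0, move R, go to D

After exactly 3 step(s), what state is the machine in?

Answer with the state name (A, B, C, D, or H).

Step 1: in state A at pos 0, read 0 -> (A,0)->write 1,move R,goto C. Now: state=C, head=1, tape[-1..2]=0100 (head:   ^)
Step 2: in state C at pos 1, read 0 -> (C,0)->write 1,move L,goto D. Now: state=D, head=0, tape[-1..2]=0110 (head:  ^)
Step 3: in state D at pos 0, read 1 -> (D,1)->write 0,move R,goto D. Now: state=D, head=1, tape[-1..2]=0010 (head:   ^)

Answer: D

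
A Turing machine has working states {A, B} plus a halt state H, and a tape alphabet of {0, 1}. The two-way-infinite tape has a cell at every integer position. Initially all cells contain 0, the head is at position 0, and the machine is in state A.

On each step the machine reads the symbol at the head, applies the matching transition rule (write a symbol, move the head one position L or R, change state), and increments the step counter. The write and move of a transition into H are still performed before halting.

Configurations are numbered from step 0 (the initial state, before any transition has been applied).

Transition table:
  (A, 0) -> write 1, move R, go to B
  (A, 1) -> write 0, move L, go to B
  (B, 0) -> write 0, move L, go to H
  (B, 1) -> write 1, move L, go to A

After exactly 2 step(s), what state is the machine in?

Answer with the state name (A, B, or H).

Step 1: in state A at pos 0, read 0 -> (A,0)->write 1,move R,goto B. Now: state=B, head=1, tape[-1..2]=0100 (head:   ^)
Step 2: in state B at pos 1, read 0 -> (B,0)->write 0,move L,goto H. Now: state=H, head=0, tape[-1..2]=0100 (head:  ^)

Answer: H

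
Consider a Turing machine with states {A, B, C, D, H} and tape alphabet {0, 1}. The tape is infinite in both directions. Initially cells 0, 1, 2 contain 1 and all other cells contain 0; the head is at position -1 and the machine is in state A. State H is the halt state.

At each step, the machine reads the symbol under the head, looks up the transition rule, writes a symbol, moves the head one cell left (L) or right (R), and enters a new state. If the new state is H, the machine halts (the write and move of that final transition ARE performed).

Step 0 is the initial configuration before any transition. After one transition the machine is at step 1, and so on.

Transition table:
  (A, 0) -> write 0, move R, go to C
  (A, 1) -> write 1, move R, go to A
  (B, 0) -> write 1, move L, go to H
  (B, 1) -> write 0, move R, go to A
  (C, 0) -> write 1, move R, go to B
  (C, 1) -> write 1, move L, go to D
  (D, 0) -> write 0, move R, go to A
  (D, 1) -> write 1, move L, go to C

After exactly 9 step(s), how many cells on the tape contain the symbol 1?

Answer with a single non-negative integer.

Answer: 5

Derivation:
Step 1: in state A at pos -1, read 0 -> (A,0)->write 0,move R,goto C. Now: state=C, head=0, tape[-2..3]=001110 (head:   ^)
Step 2: in state C at pos 0, read 1 -> (C,1)->write 1,move L,goto D. Now: state=D, head=-1, tape[-2..3]=001110 (head:  ^)
Step 3: in state D at pos -1, read 0 -> (D,0)->write 0,move R,goto A. Now: state=A, head=0, tape[-2..3]=001110 (head:   ^)
Step 4: in state A at pos 0, read 1 -> (A,1)->write 1,move R,goto A. Now: state=A, head=1, tape[-2..3]=001110 (head:    ^)
Step 5: in state A at pos 1, read 1 -> (A,1)->write 1,move R,goto A. Now: state=A, head=2, tape[-2..3]=001110 (head:     ^)
Step 6: in state A at pos 2, read 1 -> (A,1)->write 1,move R,goto A. Now: state=A, head=3, tape[-2..4]=0011100 (head:      ^)
Step 7: in state A at pos 3, read 0 -> (A,0)->write 0,move R,goto C. Now: state=C, head=4, tape[-2..5]=00111000 (head:       ^)
Step 8: in state C at pos 4, read 0 -> (C,0)->write 1,move R,goto B. Now: state=B, head=5, tape[-2..6]=001110100 (head:        ^)
Step 9: in state B at pos 5, read 0 -> (B,0)->write 1,move L,goto H. Now: state=H, head=4, tape[-2..6]=001110110 (head:       ^)
Cells containing 1 after step 9: {0, 1, 2, 4, 5} -> 5 cell(s)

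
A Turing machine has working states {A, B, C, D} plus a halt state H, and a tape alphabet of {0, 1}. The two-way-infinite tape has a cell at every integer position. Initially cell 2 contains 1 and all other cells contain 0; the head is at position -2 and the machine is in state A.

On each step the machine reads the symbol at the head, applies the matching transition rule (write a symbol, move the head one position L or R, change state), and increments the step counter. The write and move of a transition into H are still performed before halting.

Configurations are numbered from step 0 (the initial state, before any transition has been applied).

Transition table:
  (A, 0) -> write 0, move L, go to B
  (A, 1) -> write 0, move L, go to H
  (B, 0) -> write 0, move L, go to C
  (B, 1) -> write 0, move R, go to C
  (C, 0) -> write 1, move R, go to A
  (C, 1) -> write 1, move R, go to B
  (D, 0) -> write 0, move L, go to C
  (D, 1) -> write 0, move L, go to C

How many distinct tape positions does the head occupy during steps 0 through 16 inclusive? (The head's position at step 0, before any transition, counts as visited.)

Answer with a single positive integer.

Answer: 6

Derivation:
Step 1: in state A at pos -2, read 0 -> (A,0)->write 0,move L,goto B. Now: state=B, head=-3, tape[-4..3]=00000010 (head:  ^)
Step 2: in state B at pos -3, read 0 -> (B,0)->write 0,move L,goto C. Now: state=C, head=-4, tape[-5..3]=000000010 (head:  ^)
Step 3: in state C at pos -4, read 0 -> (C,0)->write 1,move R,goto A. Now: state=A, head=-3, tape[-5..3]=010000010 (head:   ^)
Step 4: in state A at pos -3, read 0 -> (A,0)->write 0,move L,goto B. Now: state=B, head=-4, tape[-5..3]=010000010 (head:  ^)
Step 5: in state B at pos -4, read 1 -> (B,1)->write 0,move R,goto C. Now: state=C, head=-3, tape[-5..3]=000000010 (head:   ^)
Step 6: in state C at pos -3, read 0 -> (C,0)->write 1,move R,goto A. Now: state=A, head=-2, tape[-5..3]=001000010 (head:    ^)
Step 7: in state A at pos -2, read 0 -> (A,0)->write 0,move L,goto B. Now: state=B, head=-3, tape[-5..3]=001000010 (head:   ^)
Step 8: in state B at pos -3, read 1 -> (B,1)->write 0,move R,goto C. Now: state=C, head=-2, tape[-5..3]=000000010 (head:    ^)
Step 9: in state C at pos -2, read 0 -> (C,0)->write 1,move R,goto A. Now: state=A, head=-1, tape[-5..3]=000100010 (head:     ^)
Step 10: in state A at pos -1, read 0 -> (A,0)->write 0,move L,goto B. Now: state=B, head=-2, tape[-5..3]=000100010 (head:    ^)
Step 11: in state B at pos -2, read 1 -> (B,1)->write 0,move R,goto C. Now: state=C, head=-1, tape[-5..3]=000000010 (head:     ^)
Step 12: in state C at pos -1, read 0 -> (C,0)->write 1,move R,goto A. Now: state=A, head=0, tape[-5..3]=000010010 (head:      ^)
Step 13: in state A at pos 0, read 0 -> (A,0)->write 0,move L,goto B. Now: state=B, head=-1, tape[-5..3]=000010010 (head:     ^)
Step 14: in state B at pos -1, read 1 -> (B,1)->write 0,move R,goto C. Now: state=C, head=0, tape[-5..3]=000000010 (head:      ^)
Step 15: in state C at pos 0, read 0 -> (C,0)->write 1,move R,goto A. Now: state=A, head=1, tape[-5..3]=000001010 (head:       ^)
Step 16: in state A at pos 1, read 0 -> (A,0)->write 0,move L,goto B. Now: state=B, head=0, tape[-5..3]=000001010 (head:      ^)
Head positions at steps 0..16: starting at -2, distinct positions visited = {-4, -3, -2, -1, 0, 1} -> 6 position(s)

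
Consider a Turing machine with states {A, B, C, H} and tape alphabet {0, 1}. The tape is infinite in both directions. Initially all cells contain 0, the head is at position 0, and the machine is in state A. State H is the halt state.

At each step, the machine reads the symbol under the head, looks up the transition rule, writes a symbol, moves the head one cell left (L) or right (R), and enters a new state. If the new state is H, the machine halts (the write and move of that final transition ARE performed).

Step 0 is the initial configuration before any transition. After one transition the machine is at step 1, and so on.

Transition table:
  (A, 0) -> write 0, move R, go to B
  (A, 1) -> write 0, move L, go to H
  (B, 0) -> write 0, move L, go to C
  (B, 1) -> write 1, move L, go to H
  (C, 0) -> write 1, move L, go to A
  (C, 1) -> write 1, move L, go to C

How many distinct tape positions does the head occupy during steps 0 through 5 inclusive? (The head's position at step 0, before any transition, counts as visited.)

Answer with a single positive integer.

Step 1: in state A at pos 0, read 0 -> (A,0)->write 0,move R,goto B. Now: state=B, head=1, tape[-1..2]=0000 (head:   ^)
Step 2: in state B at pos 1, read 0 -> (B,0)->write 0,move L,goto C. Now: state=C, head=0, tape[-1..2]=0000 (head:  ^)
Step 3: in state C at pos 0, read 0 -> (C,0)->write 1,move L,goto A. Now: state=A, head=-1, tape[-2..2]=00100 (head:  ^)
Step 4: in state A at pos -1, read 0 -> (A,0)->write 0,move R,goto B. Now: state=B, head=0, tape[-2..2]=00100 (head:   ^)
Step 5: in state B at pos 0, read 1 -> (B,1)->write 1,move L,goto H. Now: state=H, head=-1, tape[-2..2]=00100 (head:  ^)
Head positions at steps 0..5: starting at 0, distinct positions visited = {-1, 0, 1} -> 3 position(s)

Answer: 3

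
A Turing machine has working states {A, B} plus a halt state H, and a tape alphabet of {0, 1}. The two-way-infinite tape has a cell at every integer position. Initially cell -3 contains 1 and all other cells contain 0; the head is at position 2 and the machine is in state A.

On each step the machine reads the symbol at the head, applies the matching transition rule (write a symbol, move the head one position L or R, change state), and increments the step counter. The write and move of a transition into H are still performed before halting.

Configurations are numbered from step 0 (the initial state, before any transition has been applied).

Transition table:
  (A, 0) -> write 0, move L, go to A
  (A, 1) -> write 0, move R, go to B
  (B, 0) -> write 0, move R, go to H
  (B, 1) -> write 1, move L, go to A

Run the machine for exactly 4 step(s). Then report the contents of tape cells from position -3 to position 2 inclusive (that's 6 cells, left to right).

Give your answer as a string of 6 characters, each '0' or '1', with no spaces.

Answer: 100000

Derivation:
Step 1: in state A at pos 2, read 0 -> (A,0)->write 0,move L,goto A. Now: state=A, head=1, tape[-4..3]=01000000 (head:      ^)
Step 2: in state A at pos 1, read 0 -> (A,0)->write 0,move L,goto A. Now: state=A, head=0, tape[-4..3]=01000000 (head:     ^)
Step 3: in state A at pos 0, read 0 -> (A,0)->write 0,move L,goto A. Now: state=A, head=-1, tape[-4..3]=01000000 (head:    ^)
Step 4: in state A at pos -1, read 0 -> (A,0)->write 0,move L,goto A. Now: state=A, head=-2, tape[-4..3]=01000000 (head:   ^)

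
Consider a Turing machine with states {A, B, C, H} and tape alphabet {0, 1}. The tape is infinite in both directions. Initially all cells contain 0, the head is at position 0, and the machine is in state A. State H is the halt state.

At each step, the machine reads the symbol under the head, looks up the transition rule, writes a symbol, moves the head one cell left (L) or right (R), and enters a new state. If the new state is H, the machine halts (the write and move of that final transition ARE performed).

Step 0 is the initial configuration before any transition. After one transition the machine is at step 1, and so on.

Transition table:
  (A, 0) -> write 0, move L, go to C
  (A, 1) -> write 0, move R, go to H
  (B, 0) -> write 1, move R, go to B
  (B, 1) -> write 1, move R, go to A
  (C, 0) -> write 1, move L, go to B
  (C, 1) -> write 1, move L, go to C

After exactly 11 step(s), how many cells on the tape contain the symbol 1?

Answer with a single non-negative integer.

Step 1: in state A at pos 0, read 0 -> (A,0)->write 0,move L,goto C. Now: state=C, head=-1, tape[-2..1]=0000 (head:  ^)
Step 2: in state C at pos -1, read 0 -> (C,0)->write 1,move L,goto B. Now: state=B, head=-2, tape[-3..1]=00100 (head:  ^)
Step 3: in state B at pos -2, read 0 -> (B,0)->write 1,move R,goto B. Now: state=B, head=-1, tape[-3..1]=01100 (head:   ^)
Step 4: in state B at pos -1, read 1 -> (B,1)->write 1,move R,goto A. Now: state=A, head=0, tape[-3..1]=01100 (head:    ^)
Step 5: in state A at pos 0, read 0 -> (A,0)->write 0,move L,goto C. Now: state=C, head=-1, tape[-3..1]=01100 (head:   ^)
Step 6: in state C at pos -1, read 1 -> (C,1)->write 1,move L,goto C. Now: state=C, head=-2, tape[-3..1]=01100 (head:  ^)
Step 7: in state C at pos -2, read 1 -> (C,1)->write 1,move L,goto C. Now: state=C, head=-3, tape[-4..1]=001100 (head:  ^)
Step 8: in state C at pos -3, read 0 -> (C,0)->write 1,move L,goto B. Now: state=B, head=-4, tape[-5..1]=0011100 (head:  ^)
Step 9: in state B at pos -4, read 0 -> (B,0)->write 1,move R,goto B. Now: state=B, head=-3, tape[-5..1]=0111100 (head:   ^)
Step 10: in state B at pos -3, read 1 -> (B,1)->write 1,move R,goto A. Now: state=A, head=-2, tape[-5..1]=0111100 (head:    ^)
Step 11: in state A at pos -2, read 1 -> (A,1)->write 0,move R,goto H. Now: state=H, head=-1, tape[-5..1]=0110100 (head:     ^)
Cells containing 1 after step 11: {-4, -3, -1} -> 3 cell(s)

Answer: 3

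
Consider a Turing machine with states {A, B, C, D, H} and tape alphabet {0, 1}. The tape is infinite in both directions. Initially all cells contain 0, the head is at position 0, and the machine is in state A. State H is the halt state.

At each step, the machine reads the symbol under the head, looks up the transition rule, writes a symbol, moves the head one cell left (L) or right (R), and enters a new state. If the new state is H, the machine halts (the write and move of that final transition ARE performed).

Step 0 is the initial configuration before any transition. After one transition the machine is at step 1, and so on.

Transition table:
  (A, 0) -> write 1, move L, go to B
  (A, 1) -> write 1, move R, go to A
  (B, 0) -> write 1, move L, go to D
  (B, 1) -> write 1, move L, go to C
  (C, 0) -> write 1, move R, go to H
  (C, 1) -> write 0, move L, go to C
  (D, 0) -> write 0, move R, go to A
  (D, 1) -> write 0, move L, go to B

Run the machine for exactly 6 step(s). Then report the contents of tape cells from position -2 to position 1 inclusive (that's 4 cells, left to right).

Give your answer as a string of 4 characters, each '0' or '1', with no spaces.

Answer: 0111

Derivation:
Step 1: in state A at pos 0, read 0 -> (A,0)->write 1,move L,goto B. Now: state=B, head=-1, tape[-2..1]=0010 (head:  ^)
Step 2: in state B at pos -1, read 0 -> (B,0)->write 1,move L,goto D. Now: state=D, head=-2, tape[-3..1]=00110 (head:  ^)
Step 3: in state D at pos -2, read 0 -> (D,0)->write 0,move R,goto A. Now: state=A, head=-1, tape[-3..1]=00110 (head:   ^)
Step 4: in state A at pos -1, read 1 -> (A,1)->write 1,move R,goto A. Now: state=A, head=0, tape[-3..1]=00110 (head:    ^)
Step 5: in state A at pos 0, read 1 -> (A,1)->write 1,move R,goto A. Now: state=A, head=1, tape[-3..2]=001100 (head:     ^)
Step 6: in state A at pos 1, read 0 -> (A,0)->write 1,move L,goto B. Now: state=B, head=0, tape[-3..2]=001110 (head:    ^)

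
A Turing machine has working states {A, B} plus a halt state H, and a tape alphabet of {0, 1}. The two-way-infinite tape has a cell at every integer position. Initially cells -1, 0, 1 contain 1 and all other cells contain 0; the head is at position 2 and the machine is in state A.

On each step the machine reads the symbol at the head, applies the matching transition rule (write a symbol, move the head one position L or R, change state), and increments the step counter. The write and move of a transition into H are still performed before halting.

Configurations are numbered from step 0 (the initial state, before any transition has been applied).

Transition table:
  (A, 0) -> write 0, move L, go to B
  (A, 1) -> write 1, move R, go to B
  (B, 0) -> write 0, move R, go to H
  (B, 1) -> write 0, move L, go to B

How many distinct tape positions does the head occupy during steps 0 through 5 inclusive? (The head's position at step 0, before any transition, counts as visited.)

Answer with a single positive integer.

Step 1: in state A at pos 2, read 0 -> (A,0)->write 0,move L,goto B. Now: state=B, head=1, tape[-2..3]=011100 (head:    ^)
Step 2: in state B at pos 1, read 1 -> (B,1)->write 0,move L,goto B. Now: state=B, head=0, tape[-2..3]=011000 (head:   ^)
Step 3: in state B at pos 0, read 1 -> (B,1)->write 0,move L,goto B. Now: state=B, head=-1, tape[-2..3]=010000 (head:  ^)
Step 4: in state B at pos -1, read 1 -> (B,1)->write 0,move L,goto B. Now: state=B, head=-2, tape[-3..3]=0000000 (head:  ^)
Step 5: in state B at pos -2, read 0 -> (B,0)->write 0,move R,goto H. Now: state=H, head=-1, tape[-3..3]=0000000 (head:   ^)
Head positions at steps 0..5: starting at 2, distinct positions visited = {-2, -1, 0, 1, 2} -> 5 position(s)

Answer: 5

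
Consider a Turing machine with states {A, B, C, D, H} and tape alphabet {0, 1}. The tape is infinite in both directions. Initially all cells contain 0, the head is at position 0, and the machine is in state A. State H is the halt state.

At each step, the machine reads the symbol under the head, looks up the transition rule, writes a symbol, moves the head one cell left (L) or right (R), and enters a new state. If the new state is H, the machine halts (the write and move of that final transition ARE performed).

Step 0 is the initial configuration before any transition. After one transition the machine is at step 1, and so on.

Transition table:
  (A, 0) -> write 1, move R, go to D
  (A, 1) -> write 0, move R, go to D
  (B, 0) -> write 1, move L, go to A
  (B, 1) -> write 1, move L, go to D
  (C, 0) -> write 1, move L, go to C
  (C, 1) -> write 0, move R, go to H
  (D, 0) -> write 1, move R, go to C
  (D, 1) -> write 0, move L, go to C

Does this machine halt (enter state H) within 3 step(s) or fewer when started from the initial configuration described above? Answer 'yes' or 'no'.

Step 1: in state A at pos 0, read 0 -> (A,0)->write 1,move R,goto D. Now: state=D, head=1, tape[-1..2]=0100 (head:   ^)
Step 2: in state D at pos 1, read 0 -> (D,0)->write 1,move R,goto C. Now: state=C, head=2, tape[-1..3]=01100 (head:    ^)
Step 3: in state C at pos 2, read 0 -> (C,0)->write 1,move L,goto C. Now: state=C, head=1, tape[-1..3]=01110 (head:   ^)
After 3 step(s): state = C (not H) -> not halted within 3 -> no

Answer: no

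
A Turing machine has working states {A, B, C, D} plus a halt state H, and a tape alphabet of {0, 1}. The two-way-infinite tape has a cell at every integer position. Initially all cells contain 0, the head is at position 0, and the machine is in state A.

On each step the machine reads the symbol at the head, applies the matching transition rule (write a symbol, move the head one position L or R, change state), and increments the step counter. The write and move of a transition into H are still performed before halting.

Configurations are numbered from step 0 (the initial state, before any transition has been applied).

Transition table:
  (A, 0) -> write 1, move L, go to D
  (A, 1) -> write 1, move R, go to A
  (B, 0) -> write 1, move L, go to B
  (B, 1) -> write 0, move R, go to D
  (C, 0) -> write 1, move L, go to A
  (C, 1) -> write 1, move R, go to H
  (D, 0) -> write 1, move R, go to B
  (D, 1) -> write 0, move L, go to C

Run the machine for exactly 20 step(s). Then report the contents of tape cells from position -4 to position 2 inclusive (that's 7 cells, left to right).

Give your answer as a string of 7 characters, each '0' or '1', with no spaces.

Answer: 1010110

Derivation:
Step 1: in state A at pos 0, read 0 -> (A,0)->write 1,move L,goto D. Now: state=D, head=-1, tape[-2..1]=0010 (head:  ^)
Step 2: in state D at pos -1, read 0 -> (D,0)->write 1,move R,goto B. Now: state=B, head=0, tape[-2..1]=0110 (head:   ^)
Step 3: in state B at pos 0, read 1 -> (B,1)->write 0,move R,goto D. Now: state=D, head=1, tape[-2..2]=01000 (head:    ^)
Step 4: in state D at pos 1, read 0 -> (D,0)->write 1,move R,goto B. Now: state=B, head=2, tape[-2..3]=010100 (head:     ^)
Step 5: in state B at pos 2, read 0 -> (B,0)->write 1,move L,goto B. Now: state=B, head=1, tape[-2..3]=010110 (head:    ^)
Step 6: in state B at pos 1, read 1 -> (B,1)->write 0,move R,goto D. Now: state=D, head=2, tape[-2..3]=010010 (head:     ^)
Step 7: in state D at pos 2, read 1 -> (D,1)->write 0,move L,goto C. Now: state=C, head=1, tape[-2..3]=010000 (head:    ^)
Step 8: in state C at pos 1, read 0 -> (C,0)->write 1,move L,goto A. Now: state=A, head=0, tape[-2..3]=010100 (head:   ^)
Step 9: in state A at pos 0, read 0 -> (A,0)->write 1,move L,goto D. Now: state=D, head=-1, tape[-2..3]=011100 (head:  ^)
Step 10: in state D at pos -1, read 1 -> (D,1)->write 0,move L,goto C. Now: state=C, head=-2, tape[-3..3]=0001100 (head:  ^)
Step 11: in state C at pos -2, read 0 -> (C,0)->write 1,move L,goto A. Now: state=A, head=-3, tape[-4..3]=00101100 (head:  ^)
Step 12: in state A at pos -3, read 0 -> (A,0)->write 1,move L,goto D. Now: state=D, head=-4, tape[-5..3]=001101100 (head:  ^)
Step 13: in state D at pos -4, read 0 -> (D,0)->write 1,move R,goto B. Now: state=B, head=-3, tape[-5..3]=011101100 (head:   ^)
Step 14: in state B at pos -3, read 1 -> (B,1)->write 0,move R,goto D. Now: state=D, head=-2, tape[-5..3]=010101100 (head:    ^)
Step 15: in state D at pos -2, read 1 -> (D,1)->write 0,move L,goto C. Now: state=C, head=-3, tape[-5..3]=010001100 (head:   ^)
Step 16: in state C at pos -3, read 0 -> (C,0)->write 1,move L,goto A. Now: state=A, head=-4, tape[-5..3]=011001100 (head:  ^)
Step 17: in state A at pos -4, read 1 -> (A,1)->write 1,move R,goto A. Now: state=A, head=-3, tape[-5..3]=011001100 (head:   ^)
Step 18: in state A at pos -3, read 1 -> (A,1)->write 1,move R,goto A. Now: state=A, head=-2, tape[-5..3]=011001100 (head:    ^)
Step 19: in state A at pos -2, read 0 -> (A,0)->write 1,move L,goto D. Now: state=D, head=-3, tape[-5..3]=011101100 (head:   ^)
Step 20: in state D at pos -3, read 1 -> (D,1)->write 0,move L,goto C. Now: state=C, head=-4, tape[-5..3]=010101100 (head:  ^)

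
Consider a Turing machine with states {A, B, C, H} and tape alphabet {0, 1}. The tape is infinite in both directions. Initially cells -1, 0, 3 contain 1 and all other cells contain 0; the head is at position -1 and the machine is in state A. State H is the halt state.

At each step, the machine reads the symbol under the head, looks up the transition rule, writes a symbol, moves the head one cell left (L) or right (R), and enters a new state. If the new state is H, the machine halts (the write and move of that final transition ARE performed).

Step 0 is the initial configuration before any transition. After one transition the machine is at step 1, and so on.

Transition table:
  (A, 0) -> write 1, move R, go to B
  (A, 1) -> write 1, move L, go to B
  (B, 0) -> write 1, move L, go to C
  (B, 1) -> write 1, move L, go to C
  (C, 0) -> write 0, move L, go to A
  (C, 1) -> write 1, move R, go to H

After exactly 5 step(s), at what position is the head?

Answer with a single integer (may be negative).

Step 1: in state A at pos -1, read 1 -> (A,1)->write 1,move L,goto B. Now: state=B, head=-2, tape[-3..4]=00110010 (head:  ^)
Step 2: in state B at pos -2, read 0 -> (B,0)->write 1,move L,goto C. Now: state=C, head=-3, tape[-4..4]=001110010 (head:  ^)
Step 3: in state C at pos -3, read 0 -> (C,0)->write 0,move L,goto A. Now: state=A, head=-4, tape[-5..4]=0001110010 (head:  ^)
Step 4: in state A at pos -4, read 0 -> (A,0)->write 1,move R,goto B. Now: state=B, head=-3, tape[-5..4]=0101110010 (head:   ^)
Step 5: in state B at pos -3, read 0 -> (B,0)->write 1,move L,goto C. Now: state=C, head=-4, tape[-5..4]=0111110010 (head:  ^)

Answer: -4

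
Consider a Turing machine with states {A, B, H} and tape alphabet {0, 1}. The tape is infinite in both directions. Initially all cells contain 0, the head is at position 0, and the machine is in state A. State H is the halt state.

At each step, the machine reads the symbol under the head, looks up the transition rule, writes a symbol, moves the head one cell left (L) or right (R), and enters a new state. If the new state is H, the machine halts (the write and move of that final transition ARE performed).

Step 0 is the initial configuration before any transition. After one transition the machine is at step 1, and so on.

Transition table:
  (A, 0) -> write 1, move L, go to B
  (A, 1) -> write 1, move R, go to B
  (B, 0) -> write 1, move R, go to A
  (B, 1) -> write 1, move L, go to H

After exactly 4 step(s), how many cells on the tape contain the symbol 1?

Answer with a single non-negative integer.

Step 1: in state A at pos 0, read 0 -> (A,0)->write 1,move L,goto B. Now: state=B, head=-1, tape[-2..1]=0010 (head:  ^)
Step 2: in state B at pos -1, read 0 -> (B,0)->write 1,move R,goto A. Now: state=A, head=0, tape[-2..1]=0110 (head:   ^)
Step 3: in state A at pos 0, read 1 -> (A,1)->write 1,move R,goto B. Now: state=B, head=1, tape[-2..2]=01100 (head:    ^)
Step 4: in state B at pos 1, read 0 -> (B,0)->write 1,move R,goto A. Now: state=A, head=2, tape[-2..3]=011100 (head:     ^)
Cells containing 1 after step 4: {-1, 0, 1} -> 3 cell(s)

Answer: 3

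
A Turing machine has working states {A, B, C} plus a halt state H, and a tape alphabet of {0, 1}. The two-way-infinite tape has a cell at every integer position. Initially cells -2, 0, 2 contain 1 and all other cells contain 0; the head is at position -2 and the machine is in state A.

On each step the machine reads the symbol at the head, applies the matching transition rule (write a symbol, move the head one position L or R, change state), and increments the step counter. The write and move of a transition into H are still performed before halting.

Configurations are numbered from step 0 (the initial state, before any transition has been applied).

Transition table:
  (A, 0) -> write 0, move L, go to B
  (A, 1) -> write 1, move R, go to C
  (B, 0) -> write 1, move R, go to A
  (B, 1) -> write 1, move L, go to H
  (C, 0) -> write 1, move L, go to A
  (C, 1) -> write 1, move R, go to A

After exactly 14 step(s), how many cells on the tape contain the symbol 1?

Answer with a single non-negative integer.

Answer: 6

Derivation:
Step 1: in state A at pos -2, read 1 -> (A,1)->write 1,move R,goto C. Now: state=C, head=-1, tape[-3..3]=0101010 (head:   ^)
Step 2: in state C at pos -1, read 0 -> (C,0)->write 1,move L,goto A. Now: state=A, head=-2, tape[-3..3]=0111010 (head:  ^)
Step 3: in state A at pos -2, read 1 -> (A,1)->write 1,move R,goto C. Now: state=C, head=-1, tape[-3..3]=0111010 (head:   ^)
Step 4: in state C at pos -1, read 1 -> (C,1)->write 1,move R,goto A. Now: state=A, head=0, tape[-3..3]=0111010 (head:    ^)
Step 5: in state A at pos 0, read 1 -> (A,1)->write 1,move R,goto C. Now: state=C, head=1, tape[-3..3]=0111010 (head:     ^)
Step 6: in state C at pos 1, read 0 -> (C,0)->write 1,move L,goto A. Now: state=A, head=0, tape[-3..3]=0111110 (head:    ^)
Step 7: in state A at pos 0, read 1 -> (A,1)->write 1,move R,goto C. Now: state=C, head=1, tape[-3..3]=0111110 (head:     ^)
Step 8: in state C at pos 1, read 1 -> (C,1)->write 1,move R,goto A. Now: state=A, head=2, tape[-3..3]=0111110 (head:      ^)
Step 9: in state A at pos 2, read 1 -> (A,1)->write 1,move R,goto C. Now: state=C, head=3, tape[-3..4]=01111100 (head:       ^)
Step 10: in state C at pos 3, read 0 -> (C,0)->write 1,move L,goto A. Now: state=A, head=2, tape[-3..4]=01111110 (head:      ^)
Step 11: in state A at pos 2, read 1 -> (A,1)->write 1,move R,goto C. Now: state=C, head=3, tape[-3..4]=01111110 (head:       ^)
Step 12: in state C at pos 3, read 1 -> (C,1)->write 1,move R,goto A. Now: state=A, head=4, tape[-3..5]=011111100 (head:        ^)
Step 13: in state A at pos 4, read 0 -> (A,0)->write 0,move L,goto B. Now: state=B, head=3, tape[-3..5]=011111100 (head:       ^)
Step 14: in state B at pos 3, read 1 -> (B,1)->write 1,move L,goto H. Now: state=H, head=2, tape[-3..5]=011111100 (head:      ^)
Cells containing 1 after step 14: {-2, -1, 0, 1, 2, 3} -> 6 cell(s)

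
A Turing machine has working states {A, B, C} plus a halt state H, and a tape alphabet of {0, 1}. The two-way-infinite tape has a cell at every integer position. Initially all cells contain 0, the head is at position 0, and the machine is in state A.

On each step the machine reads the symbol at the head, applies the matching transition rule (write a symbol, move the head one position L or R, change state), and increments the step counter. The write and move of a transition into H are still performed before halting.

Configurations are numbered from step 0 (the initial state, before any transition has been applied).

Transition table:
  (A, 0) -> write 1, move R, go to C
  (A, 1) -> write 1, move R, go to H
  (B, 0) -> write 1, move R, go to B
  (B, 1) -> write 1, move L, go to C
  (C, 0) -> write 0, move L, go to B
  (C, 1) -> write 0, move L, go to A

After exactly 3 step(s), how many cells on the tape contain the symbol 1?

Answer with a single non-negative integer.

Answer: 1

Derivation:
Step 1: in state A at pos 0, read 0 -> (A,0)->write 1,move R,goto C. Now: state=C, head=1, tape[-1..2]=0100 (head:   ^)
Step 2: in state C at pos 1, read 0 -> (C,0)->write 0,move L,goto B. Now: state=B, head=0, tape[-1..2]=0100 (head:  ^)
Step 3: in state B at pos 0, read 1 -> (B,1)->write 1,move L,goto C. Now: state=C, head=-1, tape[-2..2]=00100 (head:  ^)
Cells containing 1 after step 3: {0} -> 1 cell(s)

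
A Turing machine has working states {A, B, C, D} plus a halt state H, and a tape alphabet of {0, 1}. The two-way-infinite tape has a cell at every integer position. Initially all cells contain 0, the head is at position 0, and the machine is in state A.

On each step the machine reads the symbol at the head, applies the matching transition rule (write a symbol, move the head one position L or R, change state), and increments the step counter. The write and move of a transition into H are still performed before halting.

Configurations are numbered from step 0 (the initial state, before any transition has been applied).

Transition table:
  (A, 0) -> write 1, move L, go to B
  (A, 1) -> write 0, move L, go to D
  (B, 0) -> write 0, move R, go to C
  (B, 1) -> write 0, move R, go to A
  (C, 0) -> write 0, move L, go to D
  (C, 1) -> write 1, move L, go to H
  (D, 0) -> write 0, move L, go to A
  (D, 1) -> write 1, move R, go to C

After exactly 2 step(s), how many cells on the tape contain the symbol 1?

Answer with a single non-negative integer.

Answer: 1

Derivation:
Step 1: in state A at pos 0, read 0 -> (A,0)->write 1,move L,goto B. Now: state=B, head=-1, tape[-2..1]=0010 (head:  ^)
Step 2: in state B at pos -1, read 0 -> (B,0)->write 0,move R,goto C. Now: state=C, head=0, tape[-2..1]=0010 (head:   ^)
Cells containing 1 after step 2: {0} -> 1 cell(s)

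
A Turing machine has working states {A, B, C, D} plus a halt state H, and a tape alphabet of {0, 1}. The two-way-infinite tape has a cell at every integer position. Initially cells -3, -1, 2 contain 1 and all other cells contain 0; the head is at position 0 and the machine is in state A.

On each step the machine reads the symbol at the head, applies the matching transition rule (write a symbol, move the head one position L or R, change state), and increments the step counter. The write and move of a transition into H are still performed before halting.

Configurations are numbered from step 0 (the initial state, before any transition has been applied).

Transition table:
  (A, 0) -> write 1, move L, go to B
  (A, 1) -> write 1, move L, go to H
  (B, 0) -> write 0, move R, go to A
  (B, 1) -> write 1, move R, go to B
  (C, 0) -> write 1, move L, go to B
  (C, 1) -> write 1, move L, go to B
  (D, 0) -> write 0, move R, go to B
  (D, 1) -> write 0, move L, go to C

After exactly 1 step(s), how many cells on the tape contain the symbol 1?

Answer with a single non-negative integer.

Step 1: in state A at pos 0, read 0 -> (A,0)->write 1,move L,goto B. Now: state=B, head=-1, tape[-4..3]=01011010 (head:    ^)
Cells containing 1 after step 1: {-3, -1, 0, 2} -> 4 cell(s)

Answer: 4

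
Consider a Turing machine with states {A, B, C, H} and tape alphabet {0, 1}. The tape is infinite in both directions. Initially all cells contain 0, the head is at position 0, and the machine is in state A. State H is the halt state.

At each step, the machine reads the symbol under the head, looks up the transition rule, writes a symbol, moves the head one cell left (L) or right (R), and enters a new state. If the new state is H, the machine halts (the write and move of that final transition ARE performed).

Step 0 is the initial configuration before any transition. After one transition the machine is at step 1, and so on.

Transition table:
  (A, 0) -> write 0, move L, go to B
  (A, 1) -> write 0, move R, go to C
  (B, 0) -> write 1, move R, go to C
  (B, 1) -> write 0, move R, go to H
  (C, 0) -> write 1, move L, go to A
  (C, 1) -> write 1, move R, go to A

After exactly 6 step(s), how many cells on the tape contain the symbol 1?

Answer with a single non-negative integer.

Step 1: in state A at pos 0, read 0 -> (A,0)->write 0,move L,goto B. Now: state=B, head=-1, tape[-2..1]=0000 (head:  ^)
Step 2: in state B at pos -1, read 0 -> (B,0)->write 1,move R,goto C. Now: state=C, head=0, tape[-2..1]=0100 (head:   ^)
Step 3: in state C at pos 0, read 0 -> (C,0)->write 1,move L,goto A. Now: state=A, head=-1, tape[-2..1]=0110 (head:  ^)
Step 4: in state A at pos -1, read 1 -> (A,1)->write 0,move R,goto C. Now: state=C, head=0, tape[-2..1]=0010 (head:   ^)
Step 5: in state C at pos 0, read 1 -> (C,1)->write 1,move R,goto A. Now: state=A, head=1, tape[-2..2]=00100 (head:    ^)
Step 6: in state A at pos 1, read 0 -> (A,0)->write 0,move L,goto B. Now: state=B, head=0, tape[-2..2]=00100 (head:   ^)
Cells containing 1 after step 6: {0} -> 1 cell(s)

Answer: 1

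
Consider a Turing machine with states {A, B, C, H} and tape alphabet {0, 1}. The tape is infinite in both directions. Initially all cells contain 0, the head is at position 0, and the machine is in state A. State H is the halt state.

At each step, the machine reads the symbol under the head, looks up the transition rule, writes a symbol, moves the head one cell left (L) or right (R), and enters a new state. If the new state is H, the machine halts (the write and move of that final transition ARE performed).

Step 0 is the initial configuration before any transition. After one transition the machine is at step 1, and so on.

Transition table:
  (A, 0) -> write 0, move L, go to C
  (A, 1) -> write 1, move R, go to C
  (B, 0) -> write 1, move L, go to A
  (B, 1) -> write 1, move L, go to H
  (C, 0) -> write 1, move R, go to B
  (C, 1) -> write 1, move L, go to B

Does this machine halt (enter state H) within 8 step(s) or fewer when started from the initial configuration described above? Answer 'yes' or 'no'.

Answer: yes

Derivation:
Step 1: in state A at pos 0, read 0 -> (A,0)->write 0,move L,goto C. Now: state=C, head=-1, tape[-2..1]=0000 (head:  ^)
Step 2: in state C at pos -1, read 0 -> (C,0)->write 1,move R,goto B. Now: state=B, head=0, tape[-2..1]=0100 (head:   ^)
Step 3: in state B at pos 0, read 0 -> (B,0)->write 1,move L,goto A. Now: state=A, head=-1, tape[-2..1]=0110 (head:  ^)
Step 4: in state A at pos -1, read 1 -> (A,1)->write 1,move R,goto C. Now: state=C, head=0, tape[-2..1]=0110 (head:   ^)
Step 5: in state C at pos 0, read 1 -> (C,1)->write 1,move L,goto B. Now: state=B, head=-1, tape[-2..1]=0110 (head:  ^)
Step 6: in state B at pos -1, read 1 -> (B,1)->write 1,move L,goto H. Now: state=H, head=-2, tape[-3..1]=00110 (head:  ^)
State H reached at step 6; 6 <= 8 -> yes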